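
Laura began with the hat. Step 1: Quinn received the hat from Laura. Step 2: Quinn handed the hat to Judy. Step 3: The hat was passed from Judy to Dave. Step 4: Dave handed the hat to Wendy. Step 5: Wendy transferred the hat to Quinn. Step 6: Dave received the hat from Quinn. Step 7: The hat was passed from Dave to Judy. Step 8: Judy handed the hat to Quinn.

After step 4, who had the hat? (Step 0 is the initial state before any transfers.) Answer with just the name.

Tracking the hat holder through step 4:
After step 0 (start): Laura
After step 1: Quinn
After step 2: Judy
After step 3: Dave
After step 4: Wendy

At step 4, the holder is Wendy.

Answer: Wendy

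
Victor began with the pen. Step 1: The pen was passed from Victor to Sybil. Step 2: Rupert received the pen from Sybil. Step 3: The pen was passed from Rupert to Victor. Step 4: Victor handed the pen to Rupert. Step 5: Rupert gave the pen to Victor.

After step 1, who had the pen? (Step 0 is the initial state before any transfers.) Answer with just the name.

Answer: Sybil

Derivation:
Tracking the pen holder through step 1:
After step 0 (start): Victor
After step 1: Sybil

At step 1, the holder is Sybil.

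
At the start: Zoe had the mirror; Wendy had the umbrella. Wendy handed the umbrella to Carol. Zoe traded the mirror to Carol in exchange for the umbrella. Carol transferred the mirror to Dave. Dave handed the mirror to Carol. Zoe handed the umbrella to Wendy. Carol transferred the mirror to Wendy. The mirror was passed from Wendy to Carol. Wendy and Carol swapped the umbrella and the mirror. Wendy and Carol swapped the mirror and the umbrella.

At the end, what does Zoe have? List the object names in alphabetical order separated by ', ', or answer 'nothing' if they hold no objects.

Answer: nothing

Derivation:
Tracking all object holders:
Start: mirror:Zoe, umbrella:Wendy
Event 1 (give umbrella: Wendy -> Carol). State: mirror:Zoe, umbrella:Carol
Event 2 (swap mirror<->umbrella: now mirror:Carol, umbrella:Zoe). State: mirror:Carol, umbrella:Zoe
Event 3 (give mirror: Carol -> Dave). State: mirror:Dave, umbrella:Zoe
Event 4 (give mirror: Dave -> Carol). State: mirror:Carol, umbrella:Zoe
Event 5 (give umbrella: Zoe -> Wendy). State: mirror:Carol, umbrella:Wendy
Event 6 (give mirror: Carol -> Wendy). State: mirror:Wendy, umbrella:Wendy
Event 7 (give mirror: Wendy -> Carol). State: mirror:Carol, umbrella:Wendy
Event 8 (swap umbrella<->mirror: now umbrella:Carol, mirror:Wendy). State: mirror:Wendy, umbrella:Carol
Event 9 (swap mirror<->umbrella: now mirror:Carol, umbrella:Wendy). State: mirror:Carol, umbrella:Wendy

Final state: mirror:Carol, umbrella:Wendy
Zoe holds: (nothing).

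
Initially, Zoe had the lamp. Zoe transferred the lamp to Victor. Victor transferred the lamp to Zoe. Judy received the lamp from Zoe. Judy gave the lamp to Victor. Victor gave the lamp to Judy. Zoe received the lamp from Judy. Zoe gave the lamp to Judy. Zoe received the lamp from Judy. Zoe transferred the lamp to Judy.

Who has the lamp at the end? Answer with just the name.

Tracking the lamp through each event:
Start: Zoe has the lamp.
After event 1: Victor has the lamp.
After event 2: Zoe has the lamp.
After event 3: Judy has the lamp.
After event 4: Victor has the lamp.
After event 5: Judy has the lamp.
After event 6: Zoe has the lamp.
After event 7: Judy has the lamp.
After event 8: Zoe has the lamp.
After event 9: Judy has the lamp.

Answer: Judy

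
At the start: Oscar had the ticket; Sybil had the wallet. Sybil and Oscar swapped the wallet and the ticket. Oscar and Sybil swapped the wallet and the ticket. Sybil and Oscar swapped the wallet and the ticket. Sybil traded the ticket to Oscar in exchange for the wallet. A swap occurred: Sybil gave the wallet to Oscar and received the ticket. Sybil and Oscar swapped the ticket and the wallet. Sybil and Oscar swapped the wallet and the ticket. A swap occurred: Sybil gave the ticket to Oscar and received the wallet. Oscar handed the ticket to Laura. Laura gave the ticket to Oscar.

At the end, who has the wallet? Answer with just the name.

Answer: Sybil

Derivation:
Tracking all object holders:
Start: ticket:Oscar, wallet:Sybil
Event 1 (swap wallet<->ticket: now wallet:Oscar, ticket:Sybil). State: ticket:Sybil, wallet:Oscar
Event 2 (swap wallet<->ticket: now wallet:Sybil, ticket:Oscar). State: ticket:Oscar, wallet:Sybil
Event 3 (swap wallet<->ticket: now wallet:Oscar, ticket:Sybil). State: ticket:Sybil, wallet:Oscar
Event 4 (swap ticket<->wallet: now ticket:Oscar, wallet:Sybil). State: ticket:Oscar, wallet:Sybil
Event 5 (swap wallet<->ticket: now wallet:Oscar, ticket:Sybil). State: ticket:Sybil, wallet:Oscar
Event 6 (swap ticket<->wallet: now ticket:Oscar, wallet:Sybil). State: ticket:Oscar, wallet:Sybil
Event 7 (swap wallet<->ticket: now wallet:Oscar, ticket:Sybil). State: ticket:Sybil, wallet:Oscar
Event 8 (swap ticket<->wallet: now ticket:Oscar, wallet:Sybil). State: ticket:Oscar, wallet:Sybil
Event 9 (give ticket: Oscar -> Laura). State: ticket:Laura, wallet:Sybil
Event 10 (give ticket: Laura -> Oscar). State: ticket:Oscar, wallet:Sybil

Final state: ticket:Oscar, wallet:Sybil
The wallet is held by Sybil.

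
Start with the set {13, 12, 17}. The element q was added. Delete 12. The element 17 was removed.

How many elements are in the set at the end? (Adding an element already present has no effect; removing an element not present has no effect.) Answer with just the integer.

Tracking the set through each operation:
Start: {12, 13, 17}
Event 1 (add q): added. Set: {12, 13, 17, q}
Event 2 (remove 12): removed. Set: {13, 17, q}
Event 3 (remove 17): removed. Set: {13, q}

Final set: {13, q} (size 2)

Answer: 2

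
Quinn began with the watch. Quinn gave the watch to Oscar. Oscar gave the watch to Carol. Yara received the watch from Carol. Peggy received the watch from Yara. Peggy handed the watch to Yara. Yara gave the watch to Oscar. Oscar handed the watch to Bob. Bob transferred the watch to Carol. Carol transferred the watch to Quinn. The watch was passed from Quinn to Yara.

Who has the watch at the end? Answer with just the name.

Answer: Yara

Derivation:
Tracking the watch through each event:
Start: Quinn has the watch.
After event 1: Oscar has the watch.
After event 2: Carol has the watch.
After event 3: Yara has the watch.
After event 4: Peggy has the watch.
After event 5: Yara has the watch.
After event 6: Oscar has the watch.
After event 7: Bob has the watch.
After event 8: Carol has the watch.
After event 9: Quinn has the watch.
After event 10: Yara has the watch.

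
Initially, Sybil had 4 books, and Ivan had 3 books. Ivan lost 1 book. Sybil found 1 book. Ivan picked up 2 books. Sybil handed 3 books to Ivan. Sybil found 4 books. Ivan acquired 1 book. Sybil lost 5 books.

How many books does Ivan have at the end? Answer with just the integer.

Tracking counts step by step:
Start: Sybil=4, Ivan=3
Event 1 (Ivan -1): Ivan: 3 -> 2. State: Sybil=4, Ivan=2
Event 2 (Sybil +1): Sybil: 4 -> 5. State: Sybil=5, Ivan=2
Event 3 (Ivan +2): Ivan: 2 -> 4. State: Sybil=5, Ivan=4
Event 4 (Sybil -> Ivan, 3): Sybil: 5 -> 2, Ivan: 4 -> 7. State: Sybil=2, Ivan=7
Event 5 (Sybil +4): Sybil: 2 -> 6. State: Sybil=6, Ivan=7
Event 6 (Ivan +1): Ivan: 7 -> 8. State: Sybil=6, Ivan=8
Event 7 (Sybil -5): Sybil: 6 -> 1. State: Sybil=1, Ivan=8

Ivan's final count: 8

Answer: 8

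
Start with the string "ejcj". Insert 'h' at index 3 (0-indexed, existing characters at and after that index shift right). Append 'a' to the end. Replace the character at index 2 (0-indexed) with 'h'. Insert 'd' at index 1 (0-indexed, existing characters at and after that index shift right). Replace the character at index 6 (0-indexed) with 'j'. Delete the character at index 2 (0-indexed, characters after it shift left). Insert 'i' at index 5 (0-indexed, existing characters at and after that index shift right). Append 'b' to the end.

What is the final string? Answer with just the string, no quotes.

Applying each edit step by step:
Start: "ejcj"
Op 1 (insert 'h' at idx 3): "ejcj" -> "ejchj"
Op 2 (append 'a'): "ejchj" -> "ejchja"
Op 3 (replace idx 2: 'c' -> 'h'): "ejchja" -> "ejhhja"
Op 4 (insert 'd' at idx 1): "ejhhja" -> "edjhhja"
Op 5 (replace idx 6: 'a' -> 'j'): "edjhhja" -> "edjhhjj"
Op 6 (delete idx 2 = 'j'): "edjhhjj" -> "edhhjj"
Op 7 (insert 'i' at idx 5): "edhhjj" -> "edhhjij"
Op 8 (append 'b'): "edhhjij" -> "edhhjijb"

Answer: edhhjijb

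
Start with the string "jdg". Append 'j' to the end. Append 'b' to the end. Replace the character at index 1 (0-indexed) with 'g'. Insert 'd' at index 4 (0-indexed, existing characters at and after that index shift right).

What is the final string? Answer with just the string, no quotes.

Answer: jggjdb

Derivation:
Applying each edit step by step:
Start: "jdg"
Op 1 (append 'j'): "jdg" -> "jdgj"
Op 2 (append 'b'): "jdgj" -> "jdgjb"
Op 3 (replace idx 1: 'd' -> 'g'): "jdgjb" -> "jggjb"
Op 4 (insert 'd' at idx 4): "jggjb" -> "jggjdb"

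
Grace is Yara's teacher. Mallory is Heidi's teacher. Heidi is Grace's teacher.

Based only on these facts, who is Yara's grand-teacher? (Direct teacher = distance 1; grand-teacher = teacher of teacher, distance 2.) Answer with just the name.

Reconstructing the teacher chain from the given facts:
  Mallory -> Heidi -> Grace -> Yara
(each arrow means 'teacher of the next')
Positions in the chain (0 = top):
  position of Mallory: 0
  position of Heidi: 1
  position of Grace: 2
  position of Yara: 3

Yara is at position 3; the grand-teacher is 2 steps up the chain, i.e. position 1: Heidi.

Answer: Heidi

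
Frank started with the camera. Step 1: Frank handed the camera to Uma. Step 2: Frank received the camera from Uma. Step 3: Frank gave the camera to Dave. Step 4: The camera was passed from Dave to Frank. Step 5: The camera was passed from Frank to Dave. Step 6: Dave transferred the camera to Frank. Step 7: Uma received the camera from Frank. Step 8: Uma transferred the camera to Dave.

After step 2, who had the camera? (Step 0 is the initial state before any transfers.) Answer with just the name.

Tracking the camera holder through step 2:
After step 0 (start): Frank
After step 1: Uma
After step 2: Frank

At step 2, the holder is Frank.

Answer: Frank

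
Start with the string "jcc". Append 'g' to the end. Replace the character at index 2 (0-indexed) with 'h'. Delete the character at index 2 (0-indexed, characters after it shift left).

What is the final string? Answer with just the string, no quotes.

Answer: jcg

Derivation:
Applying each edit step by step:
Start: "jcc"
Op 1 (append 'g'): "jcc" -> "jccg"
Op 2 (replace idx 2: 'c' -> 'h'): "jccg" -> "jchg"
Op 3 (delete idx 2 = 'h'): "jchg" -> "jcg"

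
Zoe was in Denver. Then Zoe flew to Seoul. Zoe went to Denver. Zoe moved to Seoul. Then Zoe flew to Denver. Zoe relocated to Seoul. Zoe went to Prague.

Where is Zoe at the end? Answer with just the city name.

Answer: Prague

Derivation:
Tracking Zoe's location:
Start: Zoe is in Denver.
After move 1: Denver -> Seoul. Zoe is in Seoul.
After move 2: Seoul -> Denver. Zoe is in Denver.
After move 3: Denver -> Seoul. Zoe is in Seoul.
After move 4: Seoul -> Denver. Zoe is in Denver.
After move 5: Denver -> Seoul. Zoe is in Seoul.
After move 6: Seoul -> Prague. Zoe is in Prague.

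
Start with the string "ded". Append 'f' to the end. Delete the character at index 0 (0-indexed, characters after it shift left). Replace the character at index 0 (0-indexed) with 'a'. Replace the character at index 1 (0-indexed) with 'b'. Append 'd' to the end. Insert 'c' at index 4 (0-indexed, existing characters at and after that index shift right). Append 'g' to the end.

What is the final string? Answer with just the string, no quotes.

Answer: abfdcg

Derivation:
Applying each edit step by step:
Start: "ded"
Op 1 (append 'f'): "ded" -> "dedf"
Op 2 (delete idx 0 = 'd'): "dedf" -> "edf"
Op 3 (replace idx 0: 'e' -> 'a'): "edf" -> "adf"
Op 4 (replace idx 1: 'd' -> 'b'): "adf" -> "abf"
Op 5 (append 'd'): "abf" -> "abfd"
Op 6 (insert 'c' at idx 4): "abfd" -> "abfdc"
Op 7 (append 'g'): "abfdc" -> "abfdcg"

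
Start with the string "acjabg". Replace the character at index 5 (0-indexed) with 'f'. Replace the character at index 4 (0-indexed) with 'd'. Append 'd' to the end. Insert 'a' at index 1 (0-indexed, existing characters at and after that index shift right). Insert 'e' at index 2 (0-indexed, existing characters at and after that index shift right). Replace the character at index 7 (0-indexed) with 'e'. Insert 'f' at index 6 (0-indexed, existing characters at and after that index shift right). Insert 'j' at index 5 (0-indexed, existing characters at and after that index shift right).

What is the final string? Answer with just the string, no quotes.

Answer: aaecjjafded

Derivation:
Applying each edit step by step:
Start: "acjabg"
Op 1 (replace idx 5: 'g' -> 'f'): "acjabg" -> "acjabf"
Op 2 (replace idx 4: 'b' -> 'd'): "acjabf" -> "acjadf"
Op 3 (append 'd'): "acjadf" -> "acjadfd"
Op 4 (insert 'a' at idx 1): "acjadfd" -> "aacjadfd"
Op 5 (insert 'e' at idx 2): "aacjadfd" -> "aaecjadfd"
Op 6 (replace idx 7: 'f' -> 'e'): "aaecjadfd" -> "aaecjaded"
Op 7 (insert 'f' at idx 6): "aaecjaded" -> "aaecjafded"
Op 8 (insert 'j' at idx 5): "aaecjafded" -> "aaecjjafded"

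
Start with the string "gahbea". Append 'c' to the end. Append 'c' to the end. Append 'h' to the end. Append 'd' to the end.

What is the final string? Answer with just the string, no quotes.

Answer: gahbeacchd

Derivation:
Applying each edit step by step:
Start: "gahbea"
Op 1 (append 'c'): "gahbea" -> "gahbeac"
Op 2 (append 'c'): "gahbeac" -> "gahbeacc"
Op 3 (append 'h'): "gahbeacc" -> "gahbeacch"
Op 4 (append 'd'): "gahbeacch" -> "gahbeacchd"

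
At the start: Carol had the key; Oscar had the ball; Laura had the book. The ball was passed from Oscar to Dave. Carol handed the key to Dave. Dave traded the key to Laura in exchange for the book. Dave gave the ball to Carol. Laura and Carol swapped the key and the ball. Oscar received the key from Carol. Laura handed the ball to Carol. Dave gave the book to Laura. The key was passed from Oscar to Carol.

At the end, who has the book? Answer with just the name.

Tracking all object holders:
Start: key:Carol, ball:Oscar, book:Laura
Event 1 (give ball: Oscar -> Dave). State: key:Carol, ball:Dave, book:Laura
Event 2 (give key: Carol -> Dave). State: key:Dave, ball:Dave, book:Laura
Event 3 (swap key<->book: now key:Laura, book:Dave). State: key:Laura, ball:Dave, book:Dave
Event 4 (give ball: Dave -> Carol). State: key:Laura, ball:Carol, book:Dave
Event 5 (swap key<->ball: now key:Carol, ball:Laura). State: key:Carol, ball:Laura, book:Dave
Event 6 (give key: Carol -> Oscar). State: key:Oscar, ball:Laura, book:Dave
Event 7 (give ball: Laura -> Carol). State: key:Oscar, ball:Carol, book:Dave
Event 8 (give book: Dave -> Laura). State: key:Oscar, ball:Carol, book:Laura
Event 9 (give key: Oscar -> Carol). State: key:Carol, ball:Carol, book:Laura

Final state: key:Carol, ball:Carol, book:Laura
The book is held by Laura.

Answer: Laura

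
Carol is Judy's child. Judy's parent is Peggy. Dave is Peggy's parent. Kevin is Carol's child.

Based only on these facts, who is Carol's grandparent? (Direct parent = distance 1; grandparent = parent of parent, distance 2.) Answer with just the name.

Reconstructing the parent chain from the given facts:
  Dave -> Peggy -> Judy -> Carol -> Kevin
(each arrow means 'parent of the next')
Positions in the chain (0 = top):
  position of Dave: 0
  position of Peggy: 1
  position of Judy: 2
  position of Carol: 3
  position of Kevin: 4

Carol is at position 3; the grandparent is 2 steps up the chain, i.e. position 1: Peggy.

Answer: Peggy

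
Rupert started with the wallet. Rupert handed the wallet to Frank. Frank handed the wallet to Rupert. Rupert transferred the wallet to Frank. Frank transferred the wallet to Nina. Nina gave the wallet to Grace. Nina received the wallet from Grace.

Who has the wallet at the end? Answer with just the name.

Answer: Nina

Derivation:
Tracking the wallet through each event:
Start: Rupert has the wallet.
After event 1: Frank has the wallet.
After event 2: Rupert has the wallet.
After event 3: Frank has the wallet.
After event 4: Nina has the wallet.
After event 5: Grace has the wallet.
After event 6: Nina has the wallet.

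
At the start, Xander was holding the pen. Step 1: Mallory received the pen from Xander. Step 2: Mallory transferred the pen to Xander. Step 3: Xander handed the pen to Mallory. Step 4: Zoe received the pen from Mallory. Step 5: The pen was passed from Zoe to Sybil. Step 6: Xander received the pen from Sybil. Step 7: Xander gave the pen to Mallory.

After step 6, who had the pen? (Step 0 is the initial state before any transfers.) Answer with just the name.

Tracking the pen holder through step 6:
After step 0 (start): Xander
After step 1: Mallory
After step 2: Xander
After step 3: Mallory
After step 4: Zoe
After step 5: Sybil
After step 6: Xander

At step 6, the holder is Xander.

Answer: Xander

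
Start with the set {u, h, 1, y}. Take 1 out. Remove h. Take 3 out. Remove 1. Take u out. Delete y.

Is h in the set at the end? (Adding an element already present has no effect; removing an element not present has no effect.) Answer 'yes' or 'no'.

Answer: no

Derivation:
Tracking the set through each operation:
Start: {1, h, u, y}
Event 1 (remove 1): removed. Set: {h, u, y}
Event 2 (remove h): removed. Set: {u, y}
Event 3 (remove 3): not present, no change. Set: {u, y}
Event 4 (remove 1): not present, no change. Set: {u, y}
Event 5 (remove u): removed. Set: {y}
Event 6 (remove y): removed. Set: {}

Final set: {} (size 0)
h is NOT in the final set.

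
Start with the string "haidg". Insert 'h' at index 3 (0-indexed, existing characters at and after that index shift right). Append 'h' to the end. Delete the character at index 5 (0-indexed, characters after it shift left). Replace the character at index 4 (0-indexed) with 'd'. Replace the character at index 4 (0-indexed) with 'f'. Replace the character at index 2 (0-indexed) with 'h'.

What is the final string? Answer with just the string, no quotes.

Answer: hahhfh

Derivation:
Applying each edit step by step:
Start: "haidg"
Op 1 (insert 'h' at idx 3): "haidg" -> "haihdg"
Op 2 (append 'h'): "haihdg" -> "haihdgh"
Op 3 (delete idx 5 = 'g'): "haihdgh" -> "haihdh"
Op 4 (replace idx 4: 'd' -> 'd'): "haihdh" -> "haihdh"
Op 5 (replace idx 4: 'd' -> 'f'): "haihdh" -> "haihfh"
Op 6 (replace idx 2: 'i' -> 'h'): "haihfh" -> "hahhfh"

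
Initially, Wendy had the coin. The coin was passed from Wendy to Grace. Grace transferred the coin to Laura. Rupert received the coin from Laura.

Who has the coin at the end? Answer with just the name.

Answer: Rupert

Derivation:
Tracking the coin through each event:
Start: Wendy has the coin.
After event 1: Grace has the coin.
After event 2: Laura has the coin.
After event 3: Rupert has the coin.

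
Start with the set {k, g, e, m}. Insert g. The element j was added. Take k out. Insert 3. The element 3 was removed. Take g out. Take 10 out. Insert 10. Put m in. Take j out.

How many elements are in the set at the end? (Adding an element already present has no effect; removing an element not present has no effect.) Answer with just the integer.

Answer: 3

Derivation:
Tracking the set through each operation:
Start: {e, g, k, m}
Event 1 (add g): already present, no change. Set: {e, g, k, m}
Event 2 (add j): added. Set: {e, g, j, k, m}
Event 3 (remove k): removed. Set: {e, g, j, m}
Event 4 (add 3): added. Set: {3, e, g, j, m}
Event 5 (remove 3): removed. Set: {e, g, j, m}
Event 6 (remove g): removed. Set: {e, j, m}
Event 7 (remove 10): not present, no change. Set: {e, j, m}
Event 8 (add 10): added. Set: {10, e, j, m}
Event 9 (add m): already present, no change. Set: {10, e, j, m}
Event 10 (remove j): removed. Set: {10, e, m}

Final set: {10, e, m} (size 3)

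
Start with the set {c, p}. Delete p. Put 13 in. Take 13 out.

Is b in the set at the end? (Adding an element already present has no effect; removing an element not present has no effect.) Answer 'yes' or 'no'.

Answer: no

Derivation:
Tracking the set through each operation:
Start: {c, p}
Event 1 (remove p): removed. Set: {c}
Event 2 (add 13): added. Set: {13, c}
Event 3 (remove 13): removed. Set: {c}

Final set: {c} (size 1)
b is NOT in the final set.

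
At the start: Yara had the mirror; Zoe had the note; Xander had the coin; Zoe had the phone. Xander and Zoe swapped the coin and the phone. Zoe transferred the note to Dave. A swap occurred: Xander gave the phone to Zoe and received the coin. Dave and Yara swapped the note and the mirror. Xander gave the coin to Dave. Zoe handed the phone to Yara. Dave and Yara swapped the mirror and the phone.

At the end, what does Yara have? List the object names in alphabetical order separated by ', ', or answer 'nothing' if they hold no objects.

Answer: mirror, note

Derivation:
Tracking all object holders:
Start: mirror:Yara, note:Zoe, coin:Xander, phone:Zoe
Event 1 (swap coin<->phone: now coin:Zoe, phone:Xander). State: mirror:Yara, note:Zoe, coin:Zoe, phone:Xander
Event 2 (give note: Zoe -> Dave). State: mirror:Yara, note:Dave, coin:Zoe, phone:Xander
Event 3 (swap phone<->coin: now phone:Zoe, coin:Xander). State: mirror:Yara, note:Dave, coin:Xander, phone:Zoe
Event 4 (swap note<->mirror: now note:Yara, mirror:Dave). State: mirror:Dave, note:Yara, coin:Xander, phone:Zoe
Event 5 (give coin: Xander -> Dave). State: mirror:Dave, note:Yara, coin:Dave, phone:Zoe
Event 6 (give phone: Zoe -> Yara). State: mirror:Dave, note:Yara, coin:Dave, phone:Yara
Event 7 (swap mirror<->phone: now mirror:Yara, phone:Dave). State: mirror:Yara, note:Yara, coin:Dave, phone:Dave

Final state: mirror:Yara, note:Yara, coin:Dave, phone:Dave
Yara holds: mirror, note.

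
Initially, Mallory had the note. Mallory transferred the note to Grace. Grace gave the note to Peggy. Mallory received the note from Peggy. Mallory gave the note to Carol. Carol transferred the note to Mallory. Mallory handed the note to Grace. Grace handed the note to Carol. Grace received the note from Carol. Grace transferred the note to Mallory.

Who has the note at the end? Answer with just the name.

Tracking the note through each event:
Start: Mallory has the note.
After event 1: Grace has the note.
After event 2: Peggy has the note.
After event 3: Mallory has the note.
After event 4: Carol has the note.
After event 5: Mallory has the note.
After event 6: Grace has the note.
After event 7: Carol has the note.
After event 8: Grace has the note.
After event 9: Mallory has the note.

Answer: Mallory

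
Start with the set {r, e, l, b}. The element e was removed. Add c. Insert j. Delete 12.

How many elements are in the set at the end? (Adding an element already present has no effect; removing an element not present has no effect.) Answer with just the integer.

Tracking the set through each operation:
Start: {b, e, l, r}
Event 1 (remove e): removed. Set: {b, l, r}
Event 2 (add c): added. Set: {b, c, l, r}
Event 3 (add j): added. Set: {b, c, j, l, r}
Event 4 (remove 12): not present, no change. Set: {b, c, j, l, r}

Final set: {b, c, j, l, r} (size 5)

Answer: 5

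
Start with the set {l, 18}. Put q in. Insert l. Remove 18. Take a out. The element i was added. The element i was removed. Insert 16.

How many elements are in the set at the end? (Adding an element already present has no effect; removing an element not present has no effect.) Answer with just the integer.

Tracking the set through each operation:
Start: {18, l}
Event 1 (add q): added. Set: {18, l, q}
Event 2 (add l): already present, no change. Set: {18, l, q}
Event 3 (remove 18): removed. Set: {l, q}
Event 4 (remove a): not present, no change. Set: {l, q}
Event 5 (add i): added. Set: {i, l, q}
Event 6 (remove i): removed. Set: {l, q}
Event 7 (add 16): added. Set: {16, l, q}

Final set: {16, l, q} (size 3)

Answer: 3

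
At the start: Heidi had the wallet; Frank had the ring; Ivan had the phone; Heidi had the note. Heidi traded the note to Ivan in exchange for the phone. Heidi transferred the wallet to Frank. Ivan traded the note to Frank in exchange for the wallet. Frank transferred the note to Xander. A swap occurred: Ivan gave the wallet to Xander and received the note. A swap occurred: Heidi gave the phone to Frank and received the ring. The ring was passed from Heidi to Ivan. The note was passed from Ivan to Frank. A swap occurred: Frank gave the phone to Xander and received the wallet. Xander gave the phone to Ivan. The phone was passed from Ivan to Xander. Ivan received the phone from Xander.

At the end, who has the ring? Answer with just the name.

Answer: Ivan

Derivation:
Tracking all object holders:
Start: wallet:Heidi, ring:Frank, phone:Ivan, note:Heidi
Event 1 (swap note<->phone: now note:Ivan, phone:Heidi). State: wallet:Heidi, ring:Frank, phone:Heidi, note:Ivan
Event 2 (give wallet: Heidi -> Frank). State: wallet:Frank, ring:Frank, phone:Heidi, note:Ivan
Event 3 (swap note<->wallet: now note:Frank, wallet:Ivan). State: wallet:Ivan, ring:Frank, phone:Heidi, note:Frank
Event 4 (give note: Frank -> Xander). State: wallet:Ivan, ring:Frank, phone:Heidi, note:Xander
Event 5 (swap wallet<->note: now wallet:Xander, note:Ivan). State: wallet:Xander, ring:Frank, phone:Heidi, note:Ivan
Event 6 (swap phone<->ring: now phone:Frank, ring:Heidi). State: wallet:Xander, ring:Heidi, phone:Frank, note:Ivan
Event 7 (give ring: Heidi -> Ivan). State: wallet:Xander, ring:Ivan, phone:Frank, note:Ivan
Event 8 (give note: Ivan -> Frank). State: wallet:Xander, ring:Ivan, phone:Frank, note:Frank
Event 9 (swap phone<->wallet: now phone:Xander, wallet:Frank). State: wallet:Frank, ring:Ivan, phone:Xander, note:Frank
Event 10 (give phone: Xander -> Ivan). State: wallet:Frank, ring:Ivan, phone:Ivan, note:Frank
Event 11 (give phone: Ivan -> Xander). State: wallet:Frank, ring:Ivan, phone:Xander, note:Frank
Event 12 (give phone: Xander -> Ivan). State: wallet:Frank, ring:Ivan, phone:Ivan, note:Frank

Final state: wallet:Frank, ring:Ivan, phone:Ivan, note:Frank
The ring is held by Ivan.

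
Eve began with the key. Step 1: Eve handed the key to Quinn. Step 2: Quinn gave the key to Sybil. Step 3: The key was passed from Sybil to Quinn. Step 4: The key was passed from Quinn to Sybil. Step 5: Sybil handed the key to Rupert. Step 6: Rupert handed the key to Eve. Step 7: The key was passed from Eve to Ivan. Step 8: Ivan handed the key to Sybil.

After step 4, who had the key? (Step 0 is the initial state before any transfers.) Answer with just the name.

Answer: Sybil

Derivation:
Tracking the key holder through step 4:
After step 0 (start): Eve
After step 1: Quinn
After step 2: Sybil
After step 3: Quinn
After step 4: Sybil

At step 4, the holder is Sybil.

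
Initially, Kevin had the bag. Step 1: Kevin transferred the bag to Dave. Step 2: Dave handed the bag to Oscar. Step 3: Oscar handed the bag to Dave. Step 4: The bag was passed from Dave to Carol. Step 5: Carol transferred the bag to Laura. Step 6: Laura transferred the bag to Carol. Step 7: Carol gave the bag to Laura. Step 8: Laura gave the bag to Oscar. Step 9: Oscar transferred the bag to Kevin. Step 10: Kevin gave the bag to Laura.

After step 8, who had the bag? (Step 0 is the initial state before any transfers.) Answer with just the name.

Tracking the bag holder through step 8:
After step 0 (start): Kevin
After step 1: Dave
After step 2: Oscar
After step 3: Dave
After step 4: Carol
After step 5: Laura
After step 6: Carol
After step 7: Laura
After step 8: Oscar

At step 8, the holder is Oscar.

Answer: Oscar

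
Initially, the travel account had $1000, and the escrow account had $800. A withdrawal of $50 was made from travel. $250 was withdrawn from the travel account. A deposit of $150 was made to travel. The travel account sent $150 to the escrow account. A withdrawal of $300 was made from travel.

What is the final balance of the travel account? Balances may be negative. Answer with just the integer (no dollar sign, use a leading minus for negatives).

Tracking account balances step by step:
Start: travel=1000, escrow=800
Event 1 (withdraw 50 from travel): travel: 1000 - 50 = 950. Balances: travel=950, escrow=800
Event 2 (withdraw 250 from travel): travel: 950 - 250 = 700. Balances: travel=700, escrow=800
Event 3 (deposit 150 to travel): travel: 700 + 150 = 850. Balances: travel=850, escrow=800
Event 4 (transfer 150 travel -> escrow): travel: 850 - 150 = 700, escrow: 800 + 150 = 950. Balances: travel=700, escrow=950
Event 5 (withdraw 300 from travel): travel: 700 - 300 = 400. Balances: travel=400, escrow=950

Final balance of travel: 400

Answer: 400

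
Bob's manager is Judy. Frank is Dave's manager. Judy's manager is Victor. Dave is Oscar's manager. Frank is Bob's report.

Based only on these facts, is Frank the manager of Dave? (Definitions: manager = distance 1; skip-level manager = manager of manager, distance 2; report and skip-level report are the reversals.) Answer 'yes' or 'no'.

Answer: yes

Derivation:
Reconstructing the manager chain from the given facts:
  Victor -> Judy -> Bob -> Frank -> Dave -> Oscar
(each arrow means 'manager of the next')
Positions in the chain (0 = top):
  position of Victor: 0
  position of Judy: 1
  position of Bob: 2
  position of Frank: 3
  position of Dave: 4
  position of Oscar: 5

Frank is at position 3, Dave is at position 4; signed distance (j - i) = 1.
'manager' requires j - i = 1. Actual distance is 1, so the relation HOLDS.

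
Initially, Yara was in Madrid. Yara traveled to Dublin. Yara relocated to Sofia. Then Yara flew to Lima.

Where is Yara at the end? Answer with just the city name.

Answer: Lima

Derivation:
Tracking Yara's location:
Start: Yara is in Madrid.
After move 1: Madrid -> Dublin. Yara is in Dublin.
After move 2: Dublin -> Sofia. Yara is in Sofia.
After move 3: Sofia -> Lima. Yara is in Lima.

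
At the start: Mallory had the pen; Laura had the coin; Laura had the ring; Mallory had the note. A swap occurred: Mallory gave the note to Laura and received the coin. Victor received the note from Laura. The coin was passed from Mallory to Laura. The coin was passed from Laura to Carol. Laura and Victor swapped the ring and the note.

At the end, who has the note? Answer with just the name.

Tracking all object holders:
Start: pen:Mallory, coin:Laura, ring:Laura, note:Mallory
Event 1 (swap note<->coin: now note:Laura, coin:Mallory). State: pen:Mallory, coin:Mallory, ring:Laura, note:Laura
Event 2 (give note: Laura -> Victor). State: pen:Mallory, coin:Mallory, ring:Laura, note:Victor
Event 3 (give coin: Mallory -> Laura). State: pen:Mallory, coin:Laura, ring:Laura, note:Victor
Event 4 (give coin: Laura -> Carol). State: pen:Mallory, coin:Carol, ring:Laura, note:Victor
Event 5 (swap ring<->note: now ring:Victor, note:Laura). State: pen:Mallory, coin:Carol, ring:Victor, note:Laura

Final state: pen:Mallory, coin:Carol, ring:Victor, note:Laura
The note is held by Laura.

Answer: Laura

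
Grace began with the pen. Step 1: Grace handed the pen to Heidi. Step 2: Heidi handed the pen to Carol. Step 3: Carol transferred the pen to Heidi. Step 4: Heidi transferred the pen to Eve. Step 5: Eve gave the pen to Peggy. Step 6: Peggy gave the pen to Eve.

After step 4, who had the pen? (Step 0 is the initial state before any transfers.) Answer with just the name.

Answer: Eve

Derivation:
Tracking the pen holder through step 4:
After step 0 (start): Grace
After step 1: Heidi
After step 2: Carol
After step 3: Heidi
After step 4: Eve

At step 4, the holder is Eve.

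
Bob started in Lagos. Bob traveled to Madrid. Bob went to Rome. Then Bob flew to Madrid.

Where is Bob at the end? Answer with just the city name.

Tracking Bob's location:
Start: Bob is in Lagos.
After move 1: Lagos -> Madrid. Bob is in Madrid.
After move 2: Madrid -> Rome. Bob is in Rome.
After move 3: Rome -> Madrid. Bob is in Madrid.

Answer: Madrid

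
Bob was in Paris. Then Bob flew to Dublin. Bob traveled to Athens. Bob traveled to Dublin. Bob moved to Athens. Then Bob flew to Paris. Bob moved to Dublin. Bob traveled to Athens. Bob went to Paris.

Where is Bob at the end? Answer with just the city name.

Tracking Bob's location:
Start: Bob is in Paris.
After move 1: Paris -> Dublin. Bob is in Dublin.
After move 2: Dublin -> Athens. Bob is in Athens.
After move 3: Athens -> Dublin. Bob is in Dublin.
After move 4: Dublin -> Athens. Bob is in Athens.
After move 5: Athens -> Paris. Bob is in Paris.
After move 6: Paris -> Dublin. Bob is in Dublin.
After move 7: Dublin -> Athens. Bob is in Athens.
After move 8: Athens -> Paris. Bob is in Paris.

Answer: Paris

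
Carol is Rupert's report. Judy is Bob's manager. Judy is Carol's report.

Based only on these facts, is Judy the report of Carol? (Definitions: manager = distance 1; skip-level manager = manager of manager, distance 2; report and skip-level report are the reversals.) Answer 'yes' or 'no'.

Answer: yes

Derivation:
Reconstructing the manager chain from the given facts:
  Rupert -> Carol -> Judy -> Bob
(each arrow means 'manager of the next')
Positions in the chain (0 = top):
  position of Rupert: 0
  position of Carol: 1
  position of Judy: 2
  position of Bob: 3

Judy is at position 2, Carol is at position 1; signed distance (j - i) = -1.
'report' requires j - i = -1. Actual distance is -1, so the relation HOLDS.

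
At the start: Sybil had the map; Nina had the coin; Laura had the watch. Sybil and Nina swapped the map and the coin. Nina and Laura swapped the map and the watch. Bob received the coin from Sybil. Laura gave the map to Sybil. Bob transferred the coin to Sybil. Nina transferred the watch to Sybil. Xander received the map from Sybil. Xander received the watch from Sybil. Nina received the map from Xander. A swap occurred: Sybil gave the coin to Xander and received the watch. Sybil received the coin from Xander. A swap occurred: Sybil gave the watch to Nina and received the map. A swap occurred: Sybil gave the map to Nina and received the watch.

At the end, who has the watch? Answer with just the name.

Tracking all object holders:
Start: map:Sybil, coin:Nina, watch:Laura
Event 1 (swap map<->coin: now map:Nina, coin:Sybil). State: map:Nina, coin:Sybil, watch:Laura
Event 2 (swap map<->watch: now map:Laura, watch:Nina). State: map:Laura, coin:Sybil, watch:Nina
Event 3 (give coin: Sybil -> Bob). State: map:Laura, coin:Bob, watch:Nina
Event 4 (give map: Laura -> Sybil). State: map:Sybil, coin:Bob, watch:Nina
Event 5 (give coin: Bob -> Sybil). State: map:Sybil, coin:Sybil, watch:Nina
Event 6 (give watch: Nina -> Sybil). State: map:Sybil, coin:Sybil, watch:Sybil
Event 7 (give map: Sybil -> Xander). State: map:Xander, coin:Sybil, watch:Sybil
Event 8 (give watch: Sybil -> Xander). State: map:Xander, coin:Sybil, watch:Xander
Event 9 (give map: Xander -> Nina). State: map:Nina, coin:Sybil, watch:Xander
Event 10 (swap coin<->watch: now coin:Xander, watch:Sybil). State: map:Nina, coin:Xander, watch:Sybil
Event 11 (give coin: Xander -> Sybil). State: map:Nina, coin:Sybil, watch:Sybil
Event 12 (swap watch<->map: now watch:Nina, map:Sybil). State: map:Sybil, coin:Sybil, watch:Nina
Event 13 (swap map<->watch: now map:Nina, watch:Sybil). State: map:Nina, coin:Sybil, watch:Sybil

Final state: map:Nina, coin:Sybil, watch:Sybil
The watch is held by Sybil.

Answer: Sybil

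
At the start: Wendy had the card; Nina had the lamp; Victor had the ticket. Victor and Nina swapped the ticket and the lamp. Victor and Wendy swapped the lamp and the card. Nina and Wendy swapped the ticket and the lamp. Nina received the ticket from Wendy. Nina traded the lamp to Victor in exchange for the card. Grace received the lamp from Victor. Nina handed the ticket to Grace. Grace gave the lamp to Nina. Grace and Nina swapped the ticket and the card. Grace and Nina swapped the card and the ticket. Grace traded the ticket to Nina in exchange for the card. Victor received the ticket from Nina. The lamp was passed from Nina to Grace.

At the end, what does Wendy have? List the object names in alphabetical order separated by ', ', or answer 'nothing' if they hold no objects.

Tracking all object holders:
Start: card:Wendy, lamp:Nina, ticket:Victor
Event 1 (swap ticket<->lamp: now ticket:Nina, lamp:Victor). State: card:Wendy, lamp:Victor, ticket:Nina
Event 2 (swap lamp<->card: now lamp:Wendy, card:Victor). State: card:Victor, lamp:Wendy, ticket:Nina
Event 3 (swap ticket<->lamp: now ticket:Wendy, lamp:Nina). State: card:Victor, lamp:Nina, ticket:Wendy
Event 4 (give ticket: Wendy -> Nina). State: card:Victor, lamp:Nina, ticket:Nina
Event 5 (swap lamp<->card: now lamp:Victor, card:Nina). State: card:Nina, lamp:Victor, ticket:Nina
Event 6 (give lamp: Victor -> Grace). State: card:Nina, lamp:Grace, ticket:Nina
Event 7 (give ticket: Nina -> Grace). State: card:Nina, lamp:Grace, ticket:Grace
Event 8 (give lamp: Grace -> Nina). State: card:Nina, lamp:Nina, ticket:Grace
Event 9 (swap ticket<->card: now ticket:Nina, card:Grace). State: card:Grace, lamp:Nina, ticket:Nina
Event 10 (swap card<->ticket: now card:Nina, ticket:Grace). State: card:Nina, lamp:Nina, ticket:Grace
Event 11 (swap ticket<->card: now ticket:Nina, card:Grace). State: card:Grace, lamp:Nina, ticket:Nina
Event 12 (give ticket: Nina -> Victor). State: card:Grace, lamp:Nina, ticket:Victor
Event 13 (give lamp: Nina -> Grace). State: card:Grace, lamp:Grace, ticket:Victor

Final state: card:Grace, lamp:Grace, ticket:Victor
Wendy holds: (nothing).

Answer: nothing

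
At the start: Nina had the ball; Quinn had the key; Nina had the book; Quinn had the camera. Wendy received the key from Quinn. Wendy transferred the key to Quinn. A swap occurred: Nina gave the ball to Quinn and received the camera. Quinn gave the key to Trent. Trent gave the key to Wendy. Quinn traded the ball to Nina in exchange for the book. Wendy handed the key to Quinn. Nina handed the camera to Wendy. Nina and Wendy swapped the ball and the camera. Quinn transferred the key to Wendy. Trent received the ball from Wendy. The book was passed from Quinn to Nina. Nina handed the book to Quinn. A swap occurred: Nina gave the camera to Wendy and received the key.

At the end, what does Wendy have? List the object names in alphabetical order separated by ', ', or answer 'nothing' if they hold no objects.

Answer: camera

Derivation:
Tracking all object holders:
Start: ball:Nina, key:Quinn, book:Nina, camera:Quinn
Event 1 (give key: Quinn -> Wendy). State: ball:Nina, key:Wendy, book:Nina, camera:Quinn
Event 2 (give key: Wendy -> Quinn). State: ball:Nina, key:Quinn, book:Nina, camera:Quinn
Event 3 (swap ball<->camera: now ball:Quinn, camera:Nina). State: ball:Quinn, key:Quinn, book:Nina, camera:Nina
Event 4 (give key: Quinn -> Trent). State: ball:Quinn, key:Trent, book:Nina, camera:Nina
Event 5 (give key: Trent -> Wendy). State: ball:Quinn, key:Wendy, book:Nina, camera:Nina
Event 6 (swap ball<->book: now ball:Nina, book:Quinn). State: ball:Nina, key:Wendy, book:Quinn, camera:Nina
Event 7 (give key: Wendy -> Quinn). State: ball:Nina, key:Quinn, book:Quinn, camera:Nina
Event 8 (give camera: Nina -> Wendy). State: ball:Nina, key:Quinn, book:Quinn, camera:Wendy
Event 9 (swap ball<->camera: now ball:Wendy, camera:Nina). State: ball:Wendy, key:Quinn, book:Quinn, camera:Nina
Event 10 (give key: Quinn -> Wendy). State: ball:Wendy, key:Wendy, book:Quinn, camera:Nina
Event 11 (give ball: Wendy -> Trent). State: ball:Trent, key:Wendy, book:Quinn, camera:Nina
Event 12 (give book: Quinn -> Nina). State: ball:Trent, key:Wendy, book:Nina, camera:Nina
Event 13 (give book: Nina -> Quinn). State: ball:Trent, key:Wendy, book:Quinn, camera:Nina
Event 14 (swap camera<->key: now camera:Wendy, key:Nina). State: ball:Trent, key:Nina, book:Quinn, camera:Wendy

Final state: ball:Trent, key:Nina, book:Quinn, camera:Wendy
Wendy holds: camera.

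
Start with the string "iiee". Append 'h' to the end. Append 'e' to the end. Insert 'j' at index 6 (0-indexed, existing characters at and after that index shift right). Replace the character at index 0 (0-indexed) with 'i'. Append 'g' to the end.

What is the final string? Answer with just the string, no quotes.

Applying each edit step by step:
Start: "iiee"
Op 1 (append 'h'): "iiee" -> "iieeh"
Op 2 (append 'e'): "iieeh" -> "iieehe"
Op 3 (insert 'j' at idx 6): "iieehe" -> "iieehej"
Op 4 (replace idx 0: 'i' -> 'i'): "iieehej" -> "iieehej"
Op 5 (append 'g'): "iieehej" -> "iieehejg"

Answer: iieehejg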